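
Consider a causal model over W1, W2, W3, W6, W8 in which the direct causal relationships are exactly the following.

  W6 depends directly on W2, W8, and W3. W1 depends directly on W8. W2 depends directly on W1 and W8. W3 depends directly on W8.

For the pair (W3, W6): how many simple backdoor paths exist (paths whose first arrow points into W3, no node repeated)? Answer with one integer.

A backdoor path from W3 to W6 is any simple undirected path whose first edge points into W3 (i.e. leaves W3 via a parent).
Parents of W3: {W8}.
Enumerating:
  P1: W3 <- W8 -> W1 -> W2 -> W6
  P2: W3 <- W8 -> W2 -> W6
  P3: W3 <- W8 -> W6
That exhausts the simple backdoor paths. Count: 3.

3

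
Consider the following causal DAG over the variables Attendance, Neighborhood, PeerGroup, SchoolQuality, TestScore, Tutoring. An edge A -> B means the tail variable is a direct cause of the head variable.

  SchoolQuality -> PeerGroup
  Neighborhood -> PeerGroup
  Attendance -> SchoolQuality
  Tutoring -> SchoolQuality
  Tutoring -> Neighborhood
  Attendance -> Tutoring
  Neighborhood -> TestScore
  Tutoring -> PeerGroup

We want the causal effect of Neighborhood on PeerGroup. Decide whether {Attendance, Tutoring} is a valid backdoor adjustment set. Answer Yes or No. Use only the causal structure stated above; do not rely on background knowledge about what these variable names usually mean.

Backdoor paths from Neighborhood to PeerGroup (paths whose first edge points into Neighborhood):
  P1: Neighborhood <- Tutoring <- Attendance -> SchoolQuality -> PeerGroup
  P2: Neighborhood <- Tutoring -> SchoolQuality -> PeerGroup
  P3: Neighborhood <- Tutoring -> PeerGroup
Condition 1 (no descendant of Neighborhood in the set): holds — descendants of Neighborhood are {PeerGroup, TestScore}; none are in {Attendance, Tutoring}.
Condition 2 (every backdoor path blocked by {Attendance, Tutoring}):
  P1: blocked at chain node Tutoring ∈ conditioning set.
  P2: blocked at fork node Tutoring ∈ conditioning set.
  P3: blocked at fork node Tutoring ∈ conditioning set.
{Attendance, Tutoring} satisfies the backdoor criterion.

Yes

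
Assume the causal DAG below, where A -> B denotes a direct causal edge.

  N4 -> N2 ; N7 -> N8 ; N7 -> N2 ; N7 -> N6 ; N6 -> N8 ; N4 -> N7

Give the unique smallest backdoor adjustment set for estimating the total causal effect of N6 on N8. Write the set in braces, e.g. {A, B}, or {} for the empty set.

{N7}

Variables eligible for adjustment (non-descendants of N6, excluding N6 and N8): {N2, N4, N7}.
Backdoor paths from N6 to N8:
  P1: N6 <- N7 -> N8
The empty set is not sufficient: P1 (N6 <- N7 -> N8) has no collider blocking it and no conditioned non-collider, so it is open.
Try {N7}:
  P1: blocked at fork node N7 ∈ conditioning set.
{N7} contains no descendant of N6 and blocks every backdoor path.
No other singleton works — e.g. {N4} leaves P1 open — so {N7} is the unique smallest valid adjustment set.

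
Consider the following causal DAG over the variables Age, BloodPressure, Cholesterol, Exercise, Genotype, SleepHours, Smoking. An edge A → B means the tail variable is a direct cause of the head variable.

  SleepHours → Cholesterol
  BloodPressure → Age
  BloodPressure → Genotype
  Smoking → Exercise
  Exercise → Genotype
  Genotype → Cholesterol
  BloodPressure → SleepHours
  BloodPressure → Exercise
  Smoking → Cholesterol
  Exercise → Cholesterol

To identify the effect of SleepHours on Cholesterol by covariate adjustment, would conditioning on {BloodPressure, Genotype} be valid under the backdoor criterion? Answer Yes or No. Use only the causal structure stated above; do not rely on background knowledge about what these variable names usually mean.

Yes

Backdoor paths from SleepHours to Cholesterol (paths whose first edge points into SleepHours):
  P1: SleepHours <- BloodPressure -> Exercise <- Smoking -> Cholesterol
  P2: SleepHours <- BloodPressure -> Exercise -> Genotype -> Cholesterol
  P3: SleepHours <- BloodPressure -> Exercise -> Cholesterol
  P4: SleepHours <- BloodPressure -> Genotype <- Exercise <- Smoking -> Cholesterol
  P5: SleepHours <- BloodPressure -> Genotype <- Exercise -> Cholesterol
  P6: SleepHours <- BloodPressure -> Genotype -> Cholesterol
Condition 1 (no descendant of SleepHours in the set): holds — descendants of SleepHours are {Cholesterol}; none are in {BloodPressure, Genotype}.
Condition 2 (every backdoor path blocked by {BloodPressure, Genotype}):
  P1: blocked at fork node BloodPressure ∈ conditioning set.
  P2: blocked at fork node BloodPressure ∈ conditioning set.
  P3: blocked at fork node BloodPressure ∈ conditioning set.
  P4: blocked at fork node BloodPressure ∈ conditioning set.
  P5: blocked at fork node BloodPressure ∈ conditioning set.
  P6: blocked at fork node BloodPressure ∈ conditioning set.
{BloodPressure, Genotype} satisfies the backdoor criterion.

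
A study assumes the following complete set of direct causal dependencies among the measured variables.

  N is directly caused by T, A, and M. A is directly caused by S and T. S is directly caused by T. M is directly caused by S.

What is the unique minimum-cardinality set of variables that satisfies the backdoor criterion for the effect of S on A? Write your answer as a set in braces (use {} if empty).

{T}

Variables eligible for adjustment (non-descendants of S, excluding S and A): {T}.
Backdoor paths from S to A:
  P1: S <- T -> A
  P2: S <- T -> N <- A
The empty set is not sufficient: P1 (S <- T -> A) has no collider blocking it and no conditioned non-collider, so it is open.
Try {T}:
  P1: blocked at fork node T ∈ conditioning set.
  P2: blocked at fork node T ∈ conditioning set.
{T} contains no descendant of S and blocks every backdoor path.
{T} is the unique smallest valid adjustment set.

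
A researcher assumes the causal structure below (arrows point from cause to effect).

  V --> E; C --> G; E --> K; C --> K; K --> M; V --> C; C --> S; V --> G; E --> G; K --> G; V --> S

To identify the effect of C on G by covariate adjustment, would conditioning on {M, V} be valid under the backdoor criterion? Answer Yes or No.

Backdoor paths from C to G (paths whose first edge points into C):
  P1: C <- V -> E -> K -> G
  P2: C <- V -> E -> G
  P3: C <- V -> G
Condition 1 (no descendant of C in the set): FAILS — M is a descendant of C.
Condition 2 (every backdoor path blocked by {M, V}):
  P1: blocked at fork node V ∈ conditioning set.
  P2: blocked at fork node V ∈ conditioning set.
  P3: blocked at fork node V ∈ conditioning set.
{M, V} does not satisfy the backdoor criterion.

No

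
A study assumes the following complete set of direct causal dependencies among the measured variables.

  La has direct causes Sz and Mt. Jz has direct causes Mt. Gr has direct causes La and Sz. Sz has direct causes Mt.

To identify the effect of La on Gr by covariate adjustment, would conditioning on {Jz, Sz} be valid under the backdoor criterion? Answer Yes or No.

Yes

Backdoor paths from La to Gr (paths whose first edge points into La):
  P1: La <- Mt -> Sz -> Gr
  P2: La <- Sz -> Gr
Condition 1 (no descendant of La in the set): holds — descendants of La are {Gr}; none are in {Jz, Sz}.
Condition 2 (every backdoor path blocked by {Jz, Sz}):
  P1: blocked at chain node Sz ∈ conditioning set.
  P2: blocked at fork node Sz ∈ conditioning set.
{Jz, Sz} satisfies the backdoor criterion.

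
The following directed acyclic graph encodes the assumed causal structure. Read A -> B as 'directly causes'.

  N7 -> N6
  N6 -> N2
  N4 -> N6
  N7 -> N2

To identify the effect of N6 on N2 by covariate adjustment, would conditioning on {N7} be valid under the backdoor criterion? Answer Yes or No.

Backdoor paths from N6 to N2 (paths whose first edge points into N6):
  P1: N6 <- N7 -> N2
Condition 1 (no descendant of N6 in the set): holds — descendants of N6 are {N2}; none are in {N7}.
Condition 2 (every backdoor path blocked by {N7}):
  P1: blocked at fork node N7 ∈ conditioning set.
{N7} satisfies the backdoor criterion.

Yes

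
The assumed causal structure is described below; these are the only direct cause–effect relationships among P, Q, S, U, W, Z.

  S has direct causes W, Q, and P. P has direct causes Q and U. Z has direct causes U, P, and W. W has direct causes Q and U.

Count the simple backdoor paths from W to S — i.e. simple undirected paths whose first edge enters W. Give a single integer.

6

A backdoor path from W to S is any simple undirected path whose first edge points into W (i.e. leaves W via a parent).
Parents of W: {Q, U}.
Enumerating:
  P1: W <- U -> P <- Q -> S
  P2: W <- U -> P -> S
  P3: W <- U -> Z <- P <- Q -> S
  P4: W <- U -> Z <- P -> S
  P5: W <- Q -> P -> S
  P6: W <- Q -> S
That exhausts the simple backdoor paths. Count: 6.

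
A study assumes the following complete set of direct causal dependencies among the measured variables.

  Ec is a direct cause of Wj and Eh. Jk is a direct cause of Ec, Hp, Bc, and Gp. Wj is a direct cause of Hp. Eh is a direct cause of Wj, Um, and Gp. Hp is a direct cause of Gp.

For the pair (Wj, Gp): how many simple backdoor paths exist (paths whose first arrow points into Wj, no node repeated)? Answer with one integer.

6

A backdoor path from Wj to Gp is any simple undirected path whose first edge points into Wj (i.e. leaves Wj via a parent).
Parents of Wj: {Ec, Eh}.
Enumerating:
  P1: Wj <- Ec <- Jk -> Hp -> Gp
  P2: Wj <- Ec <- Jk -> Gp
  P3: Wj <- Ec -> Eh -> Gp
  P4: Wj <- Eh <- Ec <- Jk -> Hp -> Gp
  P5: Wj <- Eh <- Ec <- Jk -> Gp
  P6: Wj <- Eh -> Gp
That exhausts the simple backdoor paths. Count: 6.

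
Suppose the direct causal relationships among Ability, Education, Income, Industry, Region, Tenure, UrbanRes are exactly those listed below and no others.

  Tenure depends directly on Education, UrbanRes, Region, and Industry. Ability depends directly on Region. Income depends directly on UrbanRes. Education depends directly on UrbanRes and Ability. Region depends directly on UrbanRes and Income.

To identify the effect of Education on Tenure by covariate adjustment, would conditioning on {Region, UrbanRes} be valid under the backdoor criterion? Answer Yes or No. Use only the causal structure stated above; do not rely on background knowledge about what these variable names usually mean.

Backdoor paths from Education to Tenure (paths whose first edge points into Education):
  P1: Education <- UrbanRes -> Income -> Region -> Tenure
  P2: Education <- UrbanRes -> Region -> Tenure
  P3: Education <- UrbanRes -> Tenure
  P4: Education <- Ability <- Region <- UrbanRes -> Tenure
  P5: Education <- Ability <- Region <- Income <- UrbanRes -> Tenure
  P6: Education <- Ability <- Region -> Tenure
Condition 1 (no descendant of Education in the set): holds — descendants of Education are {Tenure}; none are in {Region, UrbanRes}.
Condition 2 (every backdoor path blocked by {Region, UrbanRes}):
  P1: blocked at fork node UrbanRes ∈ conditioning set.
  P2: blocked at fork node UrbanRes ∈ conditioning set.
  P3: blocked at fork node UrbanRes ∈ conditioning set.
  P4: blocked at chain node Region ∈ conditioning set.
  P5: blocked at chain node Region ∈ conditioning set.
  P6: blocked at fork node Region ∈ conditioning set.
{Region, UrbanRes} satisfies the backdoor criterion.

Yes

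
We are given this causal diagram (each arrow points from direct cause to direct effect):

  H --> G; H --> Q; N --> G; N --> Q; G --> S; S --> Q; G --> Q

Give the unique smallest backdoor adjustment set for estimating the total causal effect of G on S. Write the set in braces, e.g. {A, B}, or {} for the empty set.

Variables eligible for adjustment (non-descendants of G, excluding G and S): {H, N}.
Backdoor paths from G to S:
  P1: G <- N -> Q <- S
  P2: G <- H -> Q <- S
Each backdoor path contains an unconditioned collider, so every path is already blocked with the empty conditioning set:
  P1: blocked at collider Q (neither it nor any descendant is in the conditioning set).
  P2: blocked at collider Q (neither it nor any descendant is in the conditioning set).
The empty set is therefore the unique smallest valid set.

{}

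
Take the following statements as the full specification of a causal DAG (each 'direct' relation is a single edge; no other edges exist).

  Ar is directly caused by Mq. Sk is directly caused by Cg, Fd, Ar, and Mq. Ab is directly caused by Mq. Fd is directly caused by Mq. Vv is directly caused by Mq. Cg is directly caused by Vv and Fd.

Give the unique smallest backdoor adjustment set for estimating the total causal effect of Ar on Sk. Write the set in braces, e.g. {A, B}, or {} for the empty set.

Variables eligible for adjustment (non-descendants of Ar, excluding Ar and Sk): {Ab, Cg, Fd, Mq, Vv}.
Backdoor paths from Ar to Sk:
  P1: Ar <- Mq -> Fd -> Cg -> Sk
  P2: Ar <- Mq -> Fd -> Sk
  P3: Ar <- Mq -> Vv -> Cg <- Fd -> Sk
  P4: Ar <- Mq -> Vv -> Cg -> Sk
  P5: Ar <- Mq -> Sk
The empty set is not sufficient: P1 (Ar <- Mq -> Fd -> Cg -> Sk) has no collider blocking it and no conditioned non-collider, so it is open.
Try {Mq}:
  P1: blocked at fork node Mq ∈ conditioning set.
  P2: blocked at fork node Mq ∈ conditioning set.
  P3: blocked at fork node Mq ∈ conditioning set.
  P4: blocked at fork node Mq ∈ conditioning set.
  P5: blocked at fork node Mq ∈ conditioning set.
{Mq} contains no descendant of Ar and blocks every backdoor path.
No other singleton works — e.g. {Fd} leaves P4 open — so {Mq} is the unique smallest valid adjustment set.

{Mq}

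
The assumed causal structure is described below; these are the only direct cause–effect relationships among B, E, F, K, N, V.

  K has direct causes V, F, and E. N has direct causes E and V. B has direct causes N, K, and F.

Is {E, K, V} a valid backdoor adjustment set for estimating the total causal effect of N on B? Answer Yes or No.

Yes

Backdoor paths from N to B (paths whose first edge points into N):
  P1: N <- E -> K <- F -> B
  P2: N <- E -> K -> B
  P3: N <- V -> K <- F -> B
  P4: N <- V -> K -> B
Condition 1 (no descendant of N in the set): holds — descendants of N are {B}; none are in {E, K, V}.
Condition 2 (every backdoor path blocked by {E, K, V}):
  P1: blocked at fork node E ∈ conditioning set.
  P2: blocked at fork node E ∈ conditioning set.
  P3: blocked at fork node V ∈ conditioning set.
  P4: blocked at fork node V ∈ conditioning set.
{E, K, V} satisfies the backdoor criterion.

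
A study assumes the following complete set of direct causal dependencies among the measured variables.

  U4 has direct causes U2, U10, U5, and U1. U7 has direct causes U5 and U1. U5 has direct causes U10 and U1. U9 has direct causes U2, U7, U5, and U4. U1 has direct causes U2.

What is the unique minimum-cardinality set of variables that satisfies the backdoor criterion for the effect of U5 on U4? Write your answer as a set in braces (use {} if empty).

{U1, U10}

Variables eligible for adjustment (non-descendants of U5, excluding U5 and U4): {U1, U10, U2}.
Backdoor paths from U5 to U4:
  P1: U5 <- U1 <- U2 -> U4
  P2: U5 <- U1 <- U2 -> U9 <- U4
  P3: U5 <- U1 -> U4
  P4: U5 <- U1 -> U7 -> U9 <- U2 -> U4
  P5: U5 <- U1 -> U7 -> U9 <- U4
  P6: U5 <- U10 -> U4
The empty set is not sufficient: P1 (U5 <- U1 <- U2 -> U4) has no collider blocking it and no conditioned non-collider, so it is open.
Try {U1, U10}:
  P1: blocked at chain node U1 ∈ conditioning set.
  P2: blocked at chain node U1 ∈ conditioning set.
  P3: blocked at fork node U1 ∈ conditioning set.
  P4: blocked at fork node U1 ∈ conditioning set.
  P5: blocked at fork node U1 ∈ conditioning set.
  P6: blocked at fork node U10 ∈ conditioning set.
{U1, U10} contains no descendant of U5 and blocks every backdoor path.
Every element of {U1, U10} is needed (dropping U1 leaves P1 open; dropping U10 leaves P6 open), so no proper subset is valid.
Among all size-2 subsets of the eligible variables, only {U1, U10} blocks every backdoor path, so it is the unique smallest valid adjustment set.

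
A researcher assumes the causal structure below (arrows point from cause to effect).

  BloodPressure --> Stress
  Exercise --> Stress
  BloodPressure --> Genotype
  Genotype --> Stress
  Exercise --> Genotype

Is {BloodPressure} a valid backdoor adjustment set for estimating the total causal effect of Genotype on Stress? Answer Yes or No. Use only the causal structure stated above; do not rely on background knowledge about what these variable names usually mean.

Backdoor paths from Genotype to Stress (paths whose first edge points into Genotype):
  P1: Genotype <- BloodPressure -> Stress
  P2: Genotype <- Exercise -> Stress
Condition 1 (no descendant of Genotype in the set): holds — descendants of Genotype are {Stress}; none are in {BloodPressure}.
Condition 2 (every backdoor path blocked by {BloodPressure}):
  P1: blocked at fork node BloodPressure ∈ conditioning set.
  P2: open — no interior node is in the conditioning set.
{BloodPressure} does not satisfy the backdoor criterion.

No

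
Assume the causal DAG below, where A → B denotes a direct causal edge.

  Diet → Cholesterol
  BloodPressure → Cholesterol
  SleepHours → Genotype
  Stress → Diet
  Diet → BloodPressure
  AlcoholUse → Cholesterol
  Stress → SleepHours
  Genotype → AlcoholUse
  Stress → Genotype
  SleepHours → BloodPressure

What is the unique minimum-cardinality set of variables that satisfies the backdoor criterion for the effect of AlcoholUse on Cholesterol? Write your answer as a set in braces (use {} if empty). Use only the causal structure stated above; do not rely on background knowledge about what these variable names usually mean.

{Genotype}

Variables eligible for adjustment (non-descendants of AlcoholUse, excluding AlcoholUse and Cholesterol): {BloodPressure, Diet, Genotype, SleepHours, Stress}.
Backdoor paths from AlcoholUse to Cholesterol:
  P1: AlcoholUse <- Genotype <- Stress -> SleepHours -> BloodPressure <- Diet -> Cholesterol
  P2: AlcoholUse <- Genotype <- Stress -> SleepHours -> BloodPressure -> Cholesterol
  P3: AlcoholUse <- Genotype <- Stress -> Diet -> BloodPressure -> Cholesterol
  P4: AlcoholUse <- Genotype <- Stress -> Diet -> Cholesterol
  P5: AlcoholUse <- Genotype <- SleepHours <- Stress -> Diet -> BloodPressure -> Cholesterol
  P6: AlcoholUse <- Genotype <- SleepHours <- Stress -> Diet -> Cholesterol
  P7: AlcoholUse <- Genotype <- SleepHours -> BloodPressure <- Diet -> Cholesterol
  P8: AlcoholUse <- Genotype <- SleepHours -> BloodPressure -> Cholesterol
The empty set is not sufficient: P2 (AlcoholUse <- Genotype <- Stress -> SleepHours -> BloodPressure -> Cholesterol) has no collider blocking it and no conditioned non-collider, so it is open.
Try {Genotype}:
  P1: blocked at chain node Genotype ∈ conditioning set.
  P2: blocked at chain node Genotype ∈ conditioning set.
  P3: blocked at chain node Genotype ∈ conditioning set.
  P4: blocked at chain node Genotype ∈ conditioning set.
  P5: blocked at chain node Genotype ∈ conditioning set.
  P6: blocked at chain node Genotype ∈ conditioning set.
  P7: blocked at chain node Genotype ∈ conditioning set.
  P8: blocked at chain node Genotype ∈ conditioning set.
{Genotype} contains no descendant of AlcoholUse and blocks every backdoor path.
No other singleton works — e.g. {Stress} leaves P8 open — so {Genotype} is the unique smallest valid adjustment set.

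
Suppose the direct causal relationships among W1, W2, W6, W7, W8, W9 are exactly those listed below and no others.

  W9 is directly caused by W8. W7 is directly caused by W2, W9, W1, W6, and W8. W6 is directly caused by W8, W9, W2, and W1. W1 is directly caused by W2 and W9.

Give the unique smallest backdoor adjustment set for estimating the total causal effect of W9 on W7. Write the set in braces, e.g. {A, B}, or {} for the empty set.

{W8}

Variables eligible for adjustment (non-descendants of W9, excluding W9 and W7): {W2, W8}.
Backdoor paths from W9 to W7:
  P1: W9 <- W8 -> W6 <- W2 -> W1 -> W7
  P2: W9 <- W8 -> W6 <- W2 -> W7
  P3: W9 <- W8 -> W6 <- W1 <- W2 -> W7
  P4: W9 <- W8 -> W6 <- W1 -> W7
  P5: W9 <- W8 -> W6 -> W7
  P6: W9 <- W8 -> W7
The empty set is not sufficient: P5 (W9 <- W8 -> W6 -> W7) has no collider blocking it and no conditioned non-collider, so it is open.
Try {W8}:
  P1: blocked at fork node W8 ∈ conditioning set.
  P2: blocked at fork node W8 ∈ conditioning set.
  P3: blocked at fork node W8 ∈ conditioning set.
  P4: blocked at fork node W8 ∈ conditioning set.
  P5: blocked at fork node W8 ∈ conditioning set.
  P6: blocked at fork node W8 ∈ conditioning set.
{W8} contains no descendant of W9 and blocks every backdoor path.
No other singleton works — e.g. {W2} leaves P5 open — so {W8} is the unique smallest valid adjustment set.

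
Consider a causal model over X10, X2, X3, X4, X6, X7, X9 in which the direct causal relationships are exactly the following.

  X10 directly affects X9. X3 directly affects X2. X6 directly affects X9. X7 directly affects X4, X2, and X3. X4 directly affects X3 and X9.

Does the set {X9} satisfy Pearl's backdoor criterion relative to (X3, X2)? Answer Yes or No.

No

Backdoor paths from X3 to X2 (paths whose first edge points into X3):
  P1: X3 <- X7 -> X2
  P2: X3 <- X4 <- X7 -> X2
Condition 1 (no descendant of X3 in the set): holds — descendants of X3 are {X2}; none are in {X9}.
Condition 2 (every backdoor path blocked by {X9}):
  P1: open — no interior node is in the conditioning set.
  P2: open — no interior node is in the conditioning set.
{X9} does not satisfy the backdoor criterion.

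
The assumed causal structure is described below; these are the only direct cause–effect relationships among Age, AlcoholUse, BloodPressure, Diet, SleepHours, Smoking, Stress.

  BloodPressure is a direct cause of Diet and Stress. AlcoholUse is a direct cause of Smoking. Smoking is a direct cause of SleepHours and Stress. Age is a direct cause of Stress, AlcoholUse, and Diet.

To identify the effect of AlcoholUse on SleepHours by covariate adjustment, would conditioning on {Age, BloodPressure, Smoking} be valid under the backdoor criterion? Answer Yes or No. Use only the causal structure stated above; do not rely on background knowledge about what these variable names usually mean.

No

Backdoor paths from AlcoholUse to SleepHours (paths whose first edge points into AlcoholUse):
  P1: AlcoholUse <- Age -> Diet <- BloodPressure -> Stress <- Smoking -> SleepHours
  P2: AlcoholUse <- Age -> Stress <- Smoking -> SleepHours
Condition 1 (no descendant of AlcoholUse in the set): FAILS — Smoking is a descendant of AlcoholUse.
Condition 2 (every backdoor path blocked by {Age, BloodPressure, Smoking}):
  P1: blocked at fork node Age ∈ conditioning set.
  P2: blocked at fork node Age ∈ conditioning set.
{Age, BloodPressure, Smoking} does not satisfy the backdoor criterion.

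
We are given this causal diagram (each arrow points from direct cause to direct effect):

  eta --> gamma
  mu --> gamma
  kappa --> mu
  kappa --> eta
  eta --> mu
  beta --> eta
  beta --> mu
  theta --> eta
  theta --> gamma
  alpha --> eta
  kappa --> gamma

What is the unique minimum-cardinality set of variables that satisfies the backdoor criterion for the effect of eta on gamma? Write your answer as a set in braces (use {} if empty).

{beta, kappa, theta}

Variables eligible for adjustment (non-descendants of eta, excluding eta and gamma): {alpha, beta, kappa, theta}.
Backdoor paths from eta to gamma:
  P1: eta <- theta -> gamma
  P2: eta <- kappa -> mu -> gamma
  P3: eta <- kappa -> gamma
  P4: eta <- beta -> mu <- kappa -> gamma
  P5: eta <- beta -> mu -> gamma
The empty set is not sufficient: P1 (eta <- theta -> gamma) has no collider blocking it and no conditioned non-collider, so it is open.
Try {beta, kappa, theta}:
  P1: blocked at fork node theta ∈ conditioning set.
  P2: blocked at fork node kappa ∈ conditioning set.
  P3: blocked at fork node kappa ∈ conditioning set.
  P4: blocked at fork node beta ∈ conditioning set.
  P5: blocked at fork node beta ∈ conditioning set.
{beta, kappa, theta} contains no descendant of eta and blocks every backdoor path.
Every element of {beta, kappa, theta} is needed (dropping beta leaves P5 open; dropping kappa leaves P2 open; dropping theta leaves P1 open), so no proper subset is valid.
Among all size-3 subsets of the eligible variables, only {beta, kappa, theta} blocks every backdoor path, so it is the unique smallest valid adjustment set.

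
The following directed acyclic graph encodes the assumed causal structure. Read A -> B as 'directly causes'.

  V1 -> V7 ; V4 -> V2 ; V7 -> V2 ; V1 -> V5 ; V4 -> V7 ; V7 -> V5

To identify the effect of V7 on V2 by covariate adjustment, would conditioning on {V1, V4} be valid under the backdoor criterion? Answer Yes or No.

Backdoor paths from V7 to V2 (paths whose first edge points into V7):
  P1: V7 <- V4 -> V2
Condition 1 (no descendant of V7 in the set): holds — descendants of V7 are {V2, V5}; none are in {V1, V4}.
Condition 2 (every backdoor path blocked by {V1, V4}):
  P1: blocked at fork node V4 ∈ conditioning set.
{V1, V4} satisfies the backdoor criterion.

Yes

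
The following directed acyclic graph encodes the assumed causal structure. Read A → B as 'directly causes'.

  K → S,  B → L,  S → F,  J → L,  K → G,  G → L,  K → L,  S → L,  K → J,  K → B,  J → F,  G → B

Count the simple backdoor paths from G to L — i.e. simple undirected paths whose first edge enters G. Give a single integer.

A backdoor path from G to L is any simple undirected path whose first edge points into G (i.e. leaves G via a parent).
Parents of G: {K}.
Enumerating:
  P1: G <- K -> S -> F <- J -> L
  P2: G <- K -> S -> L
  P3: G <- K -> J -> F <- S -> L
  P4: G <- K -> J -> L
  P5: G <- K -> B -> L
  P6: G <- K -> L
That exhausts the simple backdoor paths. Count: 6.

6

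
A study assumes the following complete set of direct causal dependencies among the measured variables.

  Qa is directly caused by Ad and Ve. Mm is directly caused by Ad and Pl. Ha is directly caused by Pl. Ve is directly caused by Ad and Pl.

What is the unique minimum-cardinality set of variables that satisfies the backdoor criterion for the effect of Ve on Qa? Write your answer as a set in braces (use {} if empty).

Variables eligible for adjustment (non-descendants of Ve, excluding Ve and Qa): {Ad, Ha, Mm, Pl}.
Backdoor paths from Ve to Qa:
  P1: Ve <- Ad -> Qa
  P2: Ve <- Pl -> Mm <- Ad -> Qa
The empty set is not sufficient: P1 (Ve <- Ad -> Qa) has no collider blocking it and no conditioned non-collider, so it is open.
Try {Ad}:
  P1: blocked at fork node Ad ∈ conditioning set.
  P2: blocked at collider Mm (neither it nor any descendant is in the conditioning set).
{Ad} contains no descendant of Ve and blocks every backdoor path.
No other singleton works — e.g. {Pl} leaves P1 open — so {Ad} is the unique smallest valid adjustment set.

{Ad}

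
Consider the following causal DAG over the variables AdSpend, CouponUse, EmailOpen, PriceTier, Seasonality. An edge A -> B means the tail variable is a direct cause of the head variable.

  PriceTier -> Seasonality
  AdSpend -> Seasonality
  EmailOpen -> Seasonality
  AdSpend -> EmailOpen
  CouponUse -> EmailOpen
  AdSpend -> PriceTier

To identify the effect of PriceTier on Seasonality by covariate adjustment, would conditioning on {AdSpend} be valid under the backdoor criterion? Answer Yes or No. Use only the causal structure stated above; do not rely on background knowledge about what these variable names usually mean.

Backdoor paths from PriceTier to Seasonality (paths whose first edge points into PriceTier):
  P1: PriceTier <- AdSpend -> EmailOpen -> Seasonality
  P2: PriceTier <- AdSpend -> Seasonality
Condition 1 (no descendant of PriceTier in the set): holds — descendants of PriceTier are {Seasonality}; none are in {AdSpend}.
Condition 2 (every backdoor path blocked by {AdSpend}):
  P1: blocked at fork node AdSpend ∈ conditioning set.
  P2: blocked at fork node AdSpend ∈ conditioning set.
{AdSpend} satisfies the backdoor criterion.

Yes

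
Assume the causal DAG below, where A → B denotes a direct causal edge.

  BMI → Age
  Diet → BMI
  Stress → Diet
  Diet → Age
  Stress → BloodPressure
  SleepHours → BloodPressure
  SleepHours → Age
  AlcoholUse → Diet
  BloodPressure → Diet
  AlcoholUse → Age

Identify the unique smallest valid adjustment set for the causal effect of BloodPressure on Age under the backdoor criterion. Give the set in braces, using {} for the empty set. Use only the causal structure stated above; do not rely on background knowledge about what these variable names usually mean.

{SleepHours, Stress}

Variables eligible for adjustment (non-descendants of BloodPressure, excluding BloodPressure and Age): {AlcoholUse, SleepHours, Stress}.
Backdoor paths from BloodPressure to Age:
  P1: BloodPressure <- SleepHours -> Age
  P2: BloodPressure <- Stress -> Diet <- AlcoholUse -> Age
  P3: BloodPressure <- Stress -> Diet -> BMI -> Age
  P4: BloodPressure <- Stress -> Diet -> Age
The empty set is not sufficient: P1 (BloodPressure <- SleepHours -> Age) has no collider blocking it and no conditioned non-collider, so it is open.
Try {SleepHours, Stress}:
  P1: blocked at fork node SleepHours ∈ conditioning set.
  P2: blocked at fork node Stress ∈ conditioning set.
  P3: blocked at fork node Stress ∈ conditioning set.
  P4: blocked at fork node Stress ∈ conditioning set.
{SleepHours, Stress} contains no descendant of BloodPressure and blocks every backdoor path.
Every element of {SleepHours, Stress} is needed (dropping SleepHours leaves P1 open; dropping Stress leaves P3 open), so no proper subset is valid.
Among all size-2 subsets of the eligible variables, only {SleepHours, Stress} blocks every backdoor path, so it is the unique smallest valid adjustment set.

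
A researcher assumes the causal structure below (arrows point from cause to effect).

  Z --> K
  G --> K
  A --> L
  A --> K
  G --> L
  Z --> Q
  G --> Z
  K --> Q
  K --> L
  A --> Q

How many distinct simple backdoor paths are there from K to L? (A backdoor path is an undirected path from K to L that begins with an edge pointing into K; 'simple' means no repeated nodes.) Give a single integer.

6

A backdoor path from K to L is any simple undirected path whose first edge points into K (i.e. leaves K via a parent).
Parents of K: {A, G, Z}.
Enumerating:
  P1: K <- G -> Z -> Q <- A -> L
  P2: K <- G -> L
  P3: K <- Z <- G -> L
  P4: K <- Z -> Q <- A -> L
  P5: K <- A -> L
  P6: K <- A -> Q <- Z <- G -> L
That exhausts the simple backdoor paths. Count: 6.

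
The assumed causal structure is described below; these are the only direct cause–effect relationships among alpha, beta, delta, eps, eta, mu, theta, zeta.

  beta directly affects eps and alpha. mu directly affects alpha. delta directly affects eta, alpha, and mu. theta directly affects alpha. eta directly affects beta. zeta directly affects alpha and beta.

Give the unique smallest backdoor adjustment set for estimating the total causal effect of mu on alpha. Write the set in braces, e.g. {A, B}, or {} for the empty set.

{delta}

Variables eligible for adjustment (non-descendants of mu, excluding mu and alpha): {beta, delta, eps, eta, theta, zeta}.
Backdoor paths from mu to alpha:
  P1: mu <- delta -> eta -> beta <- zeta -> alpha
  P2: mu <- delta -> eta -> beta -> alpha
  P3: mu <- delta -> alpha
The empty set is not sufficient: P2 (mu <- delta -> eta -> beta -> alpha) has no collider blocking it and no conditioned non-collider, so it is open.
Try {delta}:
  P1: blocked at fork node delta ∈ conditioning set.
  P2: blocked at fork node delta ∈ conditioning set.
  P3: blocked at fork node delta ∈ conditioning set.
{delta} contains no descendant of mu and blocks every backdoor path.
No other singleton works — e.g. {zeta} leaves P2 open — so {delta} is the unique smallest valid adjustment set.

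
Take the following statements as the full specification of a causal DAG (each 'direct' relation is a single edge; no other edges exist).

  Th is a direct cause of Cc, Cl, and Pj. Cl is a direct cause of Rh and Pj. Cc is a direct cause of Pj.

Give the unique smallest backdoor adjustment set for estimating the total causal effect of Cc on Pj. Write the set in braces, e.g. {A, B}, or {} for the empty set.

Variables eligible for adjustment (non-descendants of Cc, excluding Cc and Pj): {Cl, Rh, Th}.
Backdoor paths from Cc to Pj:
  P1: Cc <- Th -> Cl -> Pj
  P2: Cc <- Th -> Pj
The empty set is not sufficient: P1 (Cc <- Th -> Cl -> Pj) has no collider blocking it and no conditioned non-collider, so it is open.
Try {Th}:
  P1: blocked at fork node Th ∈ conditioning set.
  P2: blocked at fork node Th ∈ conditioning set.
{Th} contains no descendant of Cc and blocks every backdoor path.
No other singleton works — e.g. {Cl} leaves P2 open — so {Th} is the unique smallest valid adjustment set.

{Th}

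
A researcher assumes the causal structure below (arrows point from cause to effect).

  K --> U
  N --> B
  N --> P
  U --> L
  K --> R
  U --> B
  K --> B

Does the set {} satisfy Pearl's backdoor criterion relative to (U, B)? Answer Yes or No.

No

Backdoor paths from U to B (paths whose first edge points into U):
  P1: U <- K -> B
Condition 1 (no descendant of U in the set): holds — descendants of U are {B, L}; none are in {}.
Condition 2 (every backdoor path blocked by {}):
  P1: open — no interior node is in the conditioning set.
{} does not satisfy the backdoor criterion.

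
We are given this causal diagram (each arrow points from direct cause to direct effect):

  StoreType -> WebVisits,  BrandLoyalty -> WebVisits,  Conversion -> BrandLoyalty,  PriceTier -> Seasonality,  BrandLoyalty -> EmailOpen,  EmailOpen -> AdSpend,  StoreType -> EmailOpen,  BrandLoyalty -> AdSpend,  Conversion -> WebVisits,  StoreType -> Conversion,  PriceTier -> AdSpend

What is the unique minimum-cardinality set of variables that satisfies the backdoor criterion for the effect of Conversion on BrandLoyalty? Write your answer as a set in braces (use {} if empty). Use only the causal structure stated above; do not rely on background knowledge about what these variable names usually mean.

{}

Variables eligible for adjustment (non-descendants of Conversion, excluding Conversion and BrandLoyalty): {PriceTier, Seasonality, StoreType}.
Backdoor paths from Conversion to BrandLoyalty:
  P1: Conversion <- StoreType -> WebVisits <- BrandLoyalty
  P2: Conversion <- StoreType -> EmailOpen <- BrandLoyalty
  P3: Conversion <- StoreType -> EmailOpen -> AdSpend <- BrandLoyalty
Each backdoor path contains an unconditioned collider, so every path is already blocked with the empty conditioning set:
  P1: blocked at collider WebVisits (neither it nor any descendant is in the conditioning set).
  P2: blocked at collider EmailOpen (neither it nor any descendant is in the conditioning set).
  P3: blocked at collider AdSpend (neither it nor any descendant is in the conditioning set).
The empty set is therefore the unique smallest valid set.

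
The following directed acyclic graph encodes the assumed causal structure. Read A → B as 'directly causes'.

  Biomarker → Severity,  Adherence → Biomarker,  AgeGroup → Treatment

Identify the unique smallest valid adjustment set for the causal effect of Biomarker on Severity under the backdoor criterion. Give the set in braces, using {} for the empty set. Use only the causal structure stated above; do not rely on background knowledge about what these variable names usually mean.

Variables eligible for adjustment (non-descendants of Biomarker, excluding Biomarker and Severity): {Adherence, AgeGroup, Treatment}.
Backdoor paths from Biomarker to Severity:
  (none)
With no backdoor paths the empty set already satisfies the criterion, and it is trivially minimal.

{}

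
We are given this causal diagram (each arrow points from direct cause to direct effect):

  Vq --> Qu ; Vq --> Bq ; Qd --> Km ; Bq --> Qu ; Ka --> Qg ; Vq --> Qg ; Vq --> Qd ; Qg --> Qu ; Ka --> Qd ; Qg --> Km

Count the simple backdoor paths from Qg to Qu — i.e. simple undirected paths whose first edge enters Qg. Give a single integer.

A backdoor path from Qg to Qu is any simple undirected path whose first edge points into Qg (i.e. leaves Qg via a parent).
Parents of Qg: {Ka, Vq}.
Enumerating:
  P1: Qg <- Ka -> Qd <- Vq -> Bq -> Qu
  P2: Qg <- Ka -> Qd <- Vq -> Qu
  P3: Qg <- Vq -> Bq -> Qu
  P4: Qg <- Vq -> Qu
That exhausts the simple backdoor paths. Count: 4.

4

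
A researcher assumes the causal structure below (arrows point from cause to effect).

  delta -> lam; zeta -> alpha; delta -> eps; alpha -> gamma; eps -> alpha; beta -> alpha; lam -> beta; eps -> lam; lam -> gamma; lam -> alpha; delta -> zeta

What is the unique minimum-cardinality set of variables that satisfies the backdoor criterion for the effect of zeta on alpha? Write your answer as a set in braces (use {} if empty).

{delta}

Variables eligible for adjustment (non-descendants of zeta, excluding zeta and alpha): {beta, delta, eps, lam}.
Backdoor paths from zeta to alpha:
  P1: zeta <- delta -> eps -> lam -> beta -> alpha
  P2: zeta <- delta -> eps -> lam -> alpha
  P3: zeta <- delta -> eps -> lam -> gamma <- alpha
  P4: zeta <- delta -> eps -> alpha
  P5: zeta <- delta -> lam <- eps -> alpha
  P6: zeta <- delta -> lam -> beta -> alpha
  P7: zeta <- delta -> lam -> alpha
  P8: zeta <- delta -> lam -> gamma <- alpha
The empty set is not sufficient: P1 (zeta <- delta -> eps -> lam -> beta -> alpha) has no collider blocking it and no conditioned non-collider, so it is open.
Try {delta}:
  P1: blocked at fork node delta ∈ conditioning set.
  P2: blocked at fork node delta ∈ conditioning set.
  P3: blocked at fork node delta ∈ conditioning set.
  P4: blocked at fork node delta ∈ conditioning set.
  P5: blocked at fork node delta ∈ conditioning set.
  P6: blocked at fork node delta ∈ conditioning set.
  P7: blocked at fork node delta ∈ conditioning set.
  P8: blocked at fork node delta ∈ conditioning set.
{delta} contains no descendant of zeta and blocks every backdoor path.
No other singleton works — e.g. {eps} leaves P6 open — so {delta} is the unique smallest valid adjustment set.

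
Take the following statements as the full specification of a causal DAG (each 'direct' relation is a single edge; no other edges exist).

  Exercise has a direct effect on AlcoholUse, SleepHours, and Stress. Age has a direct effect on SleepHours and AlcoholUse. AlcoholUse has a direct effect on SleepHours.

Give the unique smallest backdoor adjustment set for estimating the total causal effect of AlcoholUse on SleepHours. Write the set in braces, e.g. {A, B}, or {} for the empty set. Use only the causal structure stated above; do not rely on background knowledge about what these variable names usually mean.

Variables eligible for adjustment (non-descendants of AlcoholUse, excluding AlcoholUse and SleepHours): {Age, Exercise, Stress}.
Backdoor paths from AlcoholUse to SleepHours:
  P1: AlcoholUse <- Age -> SleepHours
  P2: AlcoholUse <- Exercise -> SleepHours
The empty set is not sufficient: P1 (AlcoholUse <- Age -> SleepHours) has no collider blocking it and no conditioned non-collider, so it is open.
Try {Age, Exercise}:
  P1: blocked at fork node Age ∈ conditioning set.
  P2: blocked at fork node Exercise ∈ conditioning set.
{Age, Exercise} contains no descendant of AlcoholUse and blocks every backdoor path.
Every element of {Age, Exercise} is needed (dropping Age leaves P1 open; dropping Exercise leaves P2 open), so no proper subset is valid.
Among all size-2 subsets of the eligible variables, only {Age, Exercise} blocks every backdoor path, so it is the unique smallest valid adjustment set.

{Age, Exercise}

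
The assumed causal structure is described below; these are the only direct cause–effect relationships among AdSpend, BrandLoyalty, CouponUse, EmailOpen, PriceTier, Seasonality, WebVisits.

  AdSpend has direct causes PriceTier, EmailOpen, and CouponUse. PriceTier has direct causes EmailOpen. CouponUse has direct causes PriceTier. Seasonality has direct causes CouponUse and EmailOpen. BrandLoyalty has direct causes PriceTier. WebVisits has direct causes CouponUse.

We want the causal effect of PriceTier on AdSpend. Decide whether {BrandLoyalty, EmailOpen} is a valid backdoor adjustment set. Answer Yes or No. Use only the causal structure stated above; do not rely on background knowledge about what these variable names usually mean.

Backdoor paths from PriceTier to AdSpend (paths whose first edge points into PriceTier):
  P1: PriceTier <- EmailOpen -> AdSpend
  P2: PriceTier <- EmailOpen -> Seasonality <- CouponUse -> AdSpend
Condition 1 (no descendant of PriceTier in the set): FAILS — BrandLoyalty is a descendant of PriceTier.
Condition 2 (every backdoor path blocked by {BrandLoyalty, EmailOpen}):
  P1: blocked at fork node EmailOpen ∈ conditioning set.
  P2: blocked at fork node EmailOpen ∈ conditioning set.
{BrandLoyalty, EmailOpen} does not satisfy the backdoor criterion.

No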